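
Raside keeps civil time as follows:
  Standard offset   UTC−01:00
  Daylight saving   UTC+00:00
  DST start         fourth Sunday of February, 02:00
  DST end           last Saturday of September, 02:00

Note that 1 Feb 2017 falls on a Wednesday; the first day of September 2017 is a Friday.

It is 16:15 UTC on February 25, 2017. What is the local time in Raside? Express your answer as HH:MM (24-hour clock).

15:15

1 February 2017 is a Wednesday, so the first Sunday is February 5 and the fourth is February 26.
1 September 2017 is a Friday, so Saturdays fall on 2, 9, 16, 23, 30; the last is September 30.
At the standard offset (UTC−01:00), 16:15 UTC − 1h = 15:15 Raside standard time.
The standard-time date in Raside, February 25, 2017, is outside the daylight-saving period (26 February – 30 September), so Raside is on standard time, UTC−01:00.
16:15 UTC − 1h = 15:15 local.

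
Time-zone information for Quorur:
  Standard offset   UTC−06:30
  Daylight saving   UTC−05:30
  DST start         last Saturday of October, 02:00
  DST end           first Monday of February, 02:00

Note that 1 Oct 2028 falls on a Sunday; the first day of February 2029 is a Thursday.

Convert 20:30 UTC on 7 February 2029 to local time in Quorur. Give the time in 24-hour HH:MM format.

14:00

1 October 2028 is a Sunday, so Saturdays fall on 7, 14, 21, 28; the last is October 28.
1 February 2029 is a Thursday, so the first Monday is February 5.
At the standard offset (UTC−06:30), 20:30 UTC − 6h30m = 14:00 Quorur standard time.
Daylight saving runs 28 October 2028 – 5 February 2029; the standard-time date in Quorur, 7 February 2029, is outside that window, so Quorur is on standard time at UTC−06:30.
20:30 UTC − 6h30m = 14:00 local.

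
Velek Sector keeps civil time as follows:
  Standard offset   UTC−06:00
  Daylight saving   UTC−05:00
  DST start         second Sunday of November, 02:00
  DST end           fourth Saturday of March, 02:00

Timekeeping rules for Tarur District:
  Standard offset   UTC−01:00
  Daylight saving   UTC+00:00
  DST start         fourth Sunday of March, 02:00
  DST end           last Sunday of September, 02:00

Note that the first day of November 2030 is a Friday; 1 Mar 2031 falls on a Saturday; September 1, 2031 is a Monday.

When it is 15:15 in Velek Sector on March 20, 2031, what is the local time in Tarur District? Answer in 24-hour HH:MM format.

1 November 2030 is a Friday, so the first Sunday is November 3 and the second is November 10.
1 March 2031 is a Saturday, so the first Saturday is March 1 and the fourth is March 22.
Daylight saving runs 10 November 2030 – 22 March 2031; March 20, 2031 is inside that window, so Velek Sector is at UTC−05:00.
15:15 Velek Sector + 5h = 20:15 UTC.
1 March 2031 is a Saturday, so the first Sunday is March 2 and the fourth is March 23.
1 September 2031 is a Monday, so Sundays fall on 7, 14, 21, 28; the last is September 28.
At the standard offset (UTC−01:00), 20:15 UTC − 1h = 19:15 Tarur District standard time.
The standard-time date in Tarur District, March 20, 2031, is outside the daylight-saving period (23 March – 28 September), so Tarur District is on standard time, UTC−01:00.
20:15 UTC − 1h = 19:15 Tarur District.

19:15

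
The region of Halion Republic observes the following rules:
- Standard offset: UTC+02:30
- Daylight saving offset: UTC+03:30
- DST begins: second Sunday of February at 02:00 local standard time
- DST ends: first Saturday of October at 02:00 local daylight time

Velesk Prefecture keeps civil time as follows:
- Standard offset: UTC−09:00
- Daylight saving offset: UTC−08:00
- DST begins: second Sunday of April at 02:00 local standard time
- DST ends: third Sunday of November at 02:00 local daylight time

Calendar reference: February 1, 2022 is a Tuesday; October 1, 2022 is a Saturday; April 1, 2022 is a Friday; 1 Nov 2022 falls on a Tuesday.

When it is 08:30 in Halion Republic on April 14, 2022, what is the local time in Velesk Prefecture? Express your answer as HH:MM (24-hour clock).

21:00

1 February 2022 is a Tuesday, so the first Sunday is February 6 and the second is February 13.
1 October 2022 is a Saturday, so the first Saturday is October 1.
April 14, 2022 falls between 13 February and 1 October, so daylight saving is in effect and Halion Republic is at UTC+03:30.
08:30 Halion Republic − 3h30m = 05:00 UTC.
1 April 2022 is a Friday, so the first Sunday is April 3 and the second is April 10.
1 November 2022 is a Tuesday, so the first Sunday is November 6 and the third is November 20.
At the standard offset (UTC−09:00), 05:00 UTC − 9h = 20:00 Velesk Prefecture standard time (rolling into the previous day, 13 April 2022).
The standard-time date in Velesk Prefecture, April 13, 2022, falls between 10 April and 20 November, so daylight saving is in effect and Velesk Prefecture is at UTC−08:00.
05:00 UTC − 8h = 21:00 Velesk Prefecture (rolling into the previous day, 13 April 2022).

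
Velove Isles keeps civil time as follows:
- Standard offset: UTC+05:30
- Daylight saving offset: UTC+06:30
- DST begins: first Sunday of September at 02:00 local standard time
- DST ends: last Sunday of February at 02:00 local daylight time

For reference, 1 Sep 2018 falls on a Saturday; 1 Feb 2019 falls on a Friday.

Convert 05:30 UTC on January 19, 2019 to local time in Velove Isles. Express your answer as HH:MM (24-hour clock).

12:00

1 September 2018 is a Saturday, so the first Sunday is September 2.
1 February 2019 is a Friday, so Sundays fall on 3, 10, 17, 24; the last is February 24.
At the standard offset (UTC+05:30), 05:30 UTC + 5h30m = 11:00 Velove Isles standard time.
The standard-time date in Velove Isles, January 19, 2019, falls between 2 September 2018 and 24 February 2019, so daylight saving is in effect and Velove Isles is at UTC+06:30.
05:30 UTC + 6h30m = 12:00 local.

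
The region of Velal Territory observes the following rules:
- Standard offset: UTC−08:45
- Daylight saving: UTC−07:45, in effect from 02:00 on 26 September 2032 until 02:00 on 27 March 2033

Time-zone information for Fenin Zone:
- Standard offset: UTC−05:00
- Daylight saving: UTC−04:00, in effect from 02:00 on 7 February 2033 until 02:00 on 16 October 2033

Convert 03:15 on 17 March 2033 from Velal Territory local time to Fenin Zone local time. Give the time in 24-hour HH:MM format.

07:00

17 March 2033 falls between 26 September 2032 and 27 March 2033, so daylight saving is in effect and Velal Territory is at UTC−07:45.
03:15 Velal Territory + 7h45m = 11:00 UTC.
At the standard offset (UTC−05:00), 11:00 UTC − 5h = 06:00 Fenin Zone standard time.
Daylight saving runs 7 February – 16 October; the standard-time date in Fenin Zone, 17 March 2033, is inside that window, so Fenin Zone is at UTC−04:00.
11:00 UTC − 4h = 07:00 Fenin Zone.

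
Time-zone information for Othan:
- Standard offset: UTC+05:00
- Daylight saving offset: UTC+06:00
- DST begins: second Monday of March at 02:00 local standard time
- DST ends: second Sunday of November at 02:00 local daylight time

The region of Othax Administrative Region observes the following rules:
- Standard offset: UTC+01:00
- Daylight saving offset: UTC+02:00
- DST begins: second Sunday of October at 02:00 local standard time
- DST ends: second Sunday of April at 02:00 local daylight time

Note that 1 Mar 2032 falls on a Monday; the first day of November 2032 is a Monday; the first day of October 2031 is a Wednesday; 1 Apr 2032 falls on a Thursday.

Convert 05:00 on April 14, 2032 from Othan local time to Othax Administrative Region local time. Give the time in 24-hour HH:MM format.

00:00

1 March 2032 is a Monday, so the first Monday is March 1 and the second is March 8.
1 November 2032 is a Monday, so the first Sunday is November 7 and the second is November 14.
April 14, 2032 lies within the daylight-saving period (8 March – 14 November), so Othan is on daylight time, UTC+06:00.
05:00 Othan − 6h = 23:00 UTC (rolling into the previous day, 13 April 2032).
1 October 2031 is a Wednesday, so the first Sunday is October 5 and the second is October 12.
1 April 2032 is a Thursday, so the first Sunday is April 4 and the second is April 11.
At the standard offset (UTC+01:00), 23:00 UTC + 1h = 00:00 Othax Administrative Region standard time (rolling into the next day, 14 April 2032).
Daylight saving runs 12 October 2031 – 11 April 2032; the standard-time date in Othax Administrative Region, April 14, 2032, is outside that window, so Othax Administrative Region is on standard time at UTC+01:00.
23:00 UTC + 1h = 00:00 Othax Administrative Region (rolling into the next day, 14 April 2032).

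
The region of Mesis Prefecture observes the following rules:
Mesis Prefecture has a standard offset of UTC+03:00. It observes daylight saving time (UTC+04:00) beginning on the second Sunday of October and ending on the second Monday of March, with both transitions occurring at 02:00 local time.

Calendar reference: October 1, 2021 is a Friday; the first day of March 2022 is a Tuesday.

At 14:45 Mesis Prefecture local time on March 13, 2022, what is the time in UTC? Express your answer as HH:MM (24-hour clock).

1 October 2021 is a Friday, so the first Sunday is October 3 and the second is October 10.
1 March 2022 is a Tuesday, so the first Monday is March 7 and the second is March 14.
March 13, 2022 lies within the daylight-saving period (10 October 2021 – 14 March 2022), so Mesis Prefecture is on daylight time, UTC+04:00.
14:45 local − 4h = 10:45 UTC.

10:45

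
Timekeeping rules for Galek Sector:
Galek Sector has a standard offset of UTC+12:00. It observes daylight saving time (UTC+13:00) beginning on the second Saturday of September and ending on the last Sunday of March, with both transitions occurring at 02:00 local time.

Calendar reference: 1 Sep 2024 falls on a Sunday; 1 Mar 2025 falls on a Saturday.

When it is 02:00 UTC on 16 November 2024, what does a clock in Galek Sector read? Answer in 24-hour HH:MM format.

1 September 2024 is a Sunday, so the first Saturday is September 7 and the second is September 14.
1 March 2025 is a Saturday, so Sundays fall on 2, 9, 16, 23, 30; the last is March 30.
At the standard offset (UTC+12:00), 02:00 UTC + 12h = 14:00 Galek Sector standard time.
The standard-time date in Galek Sector, 16 November 2024, lies within the daylight-saving period (14 September 2024 – 30 March 2025), so Galek Sector is on daylight time, UTC+13:00.
02:00 UTC + 13h = 15:00 local.

15:00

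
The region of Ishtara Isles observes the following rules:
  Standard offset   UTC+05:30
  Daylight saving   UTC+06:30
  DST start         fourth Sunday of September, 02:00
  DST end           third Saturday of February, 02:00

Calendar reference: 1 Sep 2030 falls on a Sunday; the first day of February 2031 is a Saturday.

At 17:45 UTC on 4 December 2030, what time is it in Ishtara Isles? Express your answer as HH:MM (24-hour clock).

00:15

1 September 2030 is a Sunday, so the first Sunday is September 1 and the fourth is September 22.
1 February 2031 is a Saturday, so the first Saturday is February 1 and the third is February 15.
At the standard offset (UTC+05:30), 17:45 UTC + 5h30m = 23:15 Ishtara Isles standard time.
The standard-time date in Ishtara Isles, 4 December 2030, falls between 22 September 2030 and 15 February 2031, so daylight saving is in effect and Ishtara Isles is at UTC+06:30.
17:45 UTC + 6h30m = 00:15 local (rolling into the next day, 5 December 2030).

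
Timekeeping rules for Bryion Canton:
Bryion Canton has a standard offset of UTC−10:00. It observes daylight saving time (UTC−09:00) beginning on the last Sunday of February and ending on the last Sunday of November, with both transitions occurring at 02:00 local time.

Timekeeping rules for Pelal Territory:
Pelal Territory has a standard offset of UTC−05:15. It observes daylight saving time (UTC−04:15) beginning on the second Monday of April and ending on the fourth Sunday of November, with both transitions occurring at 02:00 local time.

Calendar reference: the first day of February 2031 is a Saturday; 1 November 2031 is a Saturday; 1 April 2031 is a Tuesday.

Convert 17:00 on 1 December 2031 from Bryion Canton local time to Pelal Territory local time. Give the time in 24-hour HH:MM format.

21:45

1 February 2031 is a Saturday, so Sundays fall on 2, 9, 16, 23; the last is February 23.
1 November 2031 is a Saturday, so Sundays fall on 2, 9, 16, 23, 30; the last is November 30.
Daylight saving runs 23 February – 30 November; 1 December 2031 is outside that window, so Bryion Canton is on standard time at UTC−10:00.
17:00 Bryion Canton + 10h = 03:00 UTC (rolling into the next day, 2 December 2031).
1 April 2031 is a Tuesday, so the first Monday is April 7 and the second is April 14.
1 November 2031 is a Saturday, so the first Sunday is November 2 and the fourth is November 23.
At the standard offset (UTC−05:15), 03:00 UTC − 5h15m = 21:45 Pelal Territory standard time (rolling into the previous day, 1 December 2031).
The standard-time date in Pelal Territory, 1 December 2031, does not fall between 14 April and 23 November, so daylight saving is not in effect and Pelal Territory is at UTC−05:15.
03:00 UTC − 5h15m = 21:45 Pelal Territory (rolling into the previous day, 1 December 2031).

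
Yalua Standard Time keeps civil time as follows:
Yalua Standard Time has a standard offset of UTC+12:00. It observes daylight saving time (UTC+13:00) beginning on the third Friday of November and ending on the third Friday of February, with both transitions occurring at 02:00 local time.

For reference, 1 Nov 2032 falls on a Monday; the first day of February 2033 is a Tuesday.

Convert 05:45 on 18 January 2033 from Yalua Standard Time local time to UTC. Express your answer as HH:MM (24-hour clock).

1 November 2032 is a Monday, so the first Friday is November 5 and the third is November 19.
1 February 2033 is a Tuesday, so the first Friday is February 4 and the third is February 18.
Daylight saving runs 19 November 2032 – 18 February 2033; 18 January 2033 is inside that window, so Yalua Standard Time is at UTC+13:00.
05:45 local − 13h = 16:45 UTC (rolling into the previous day, 17 January 2033).

16:45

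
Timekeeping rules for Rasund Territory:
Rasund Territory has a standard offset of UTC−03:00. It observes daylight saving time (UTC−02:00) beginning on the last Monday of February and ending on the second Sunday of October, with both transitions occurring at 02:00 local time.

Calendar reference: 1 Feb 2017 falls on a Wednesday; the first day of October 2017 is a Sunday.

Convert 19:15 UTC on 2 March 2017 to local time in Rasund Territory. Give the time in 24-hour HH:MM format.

17:15

1 February 2017 is a Wednesday, so Mondays fall on 6, 13, 20, 27; the last is February 27.
1 October 2017 is a Sunday, so the first Sunday is October 1 and the second is October 8.
At the standard offset (UTC−03:00), 19:15 UTC − 3h = 16:15 Rasund Territory standard time.
The standard-time date in Rasund Territory, 2 March 2017, lies within the daylight-saving period (27 February – 8 October), so Rasund Territory is on daylight time, UTC−02:00.
19:15 UTC − 2h = 17:15 local.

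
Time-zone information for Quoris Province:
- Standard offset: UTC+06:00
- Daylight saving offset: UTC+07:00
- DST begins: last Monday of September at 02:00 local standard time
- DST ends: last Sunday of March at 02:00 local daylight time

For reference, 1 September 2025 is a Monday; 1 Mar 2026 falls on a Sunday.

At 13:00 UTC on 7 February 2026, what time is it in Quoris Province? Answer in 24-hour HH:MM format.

20:00

1 September 2025 is a Monday, so Mondays fall on 1, 8, 15, 22, 29; the last is September 29.
1 March 2026 is a Sunday, so Sundays fall on 1, 8, 15, 22, 29; the last is March 29.
At the standard offset (UTC+06:00), 13:00 UTC + 6h = 19:00 Quoris Province standard time.
Daylight saving runs 29 September 2025 – 29 March 2026; the standard-time date in Quoris Province, 7 February 2026, is inside that window, so Quoris Province is at UTC+07:00.
13:00 UTC + 7h = 20:00 local.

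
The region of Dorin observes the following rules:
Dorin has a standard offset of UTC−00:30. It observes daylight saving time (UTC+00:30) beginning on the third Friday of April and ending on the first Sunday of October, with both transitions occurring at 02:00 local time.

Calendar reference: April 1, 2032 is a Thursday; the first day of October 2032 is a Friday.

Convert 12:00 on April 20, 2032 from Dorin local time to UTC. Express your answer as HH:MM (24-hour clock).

11:30

1 April 2032 is a Thursday, so the first Friday is April 2 and the third is April 16.
1 October 2032 is a Friday, so the first Sunday is October 3.
April 20, 2032 lies within the daylight-saving period (16 April – 3 October), so Dorin is on daylight time, UTC+00:30.
12:00 local − 0h30m = 11:30 UTC.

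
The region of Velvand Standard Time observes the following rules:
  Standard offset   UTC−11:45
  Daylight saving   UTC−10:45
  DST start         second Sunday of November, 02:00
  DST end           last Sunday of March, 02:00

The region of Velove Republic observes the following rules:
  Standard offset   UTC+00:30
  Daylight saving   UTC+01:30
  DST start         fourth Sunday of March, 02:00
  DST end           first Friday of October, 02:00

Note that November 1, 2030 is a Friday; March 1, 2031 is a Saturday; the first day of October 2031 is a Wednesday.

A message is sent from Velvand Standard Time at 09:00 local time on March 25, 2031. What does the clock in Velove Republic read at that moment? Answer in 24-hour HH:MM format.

21:15

1 November 2030 is a Friday, so the first Sunday is November 3 and the second is November 10.
1 March 2031 is a Saturday, so Sundays fall on 2, 9, 16, 23, 30; the last is March 30.
Daylight saving runs 10 November 2030 – 30 March 2031; March 25, 2031 is inside that window, so Velvand Standard Time is at UTC−10:45.
09:00 Velvand Standard Time + 10h45m = 19:45 UTC.
1 March 2031 is a Saturday, so the first Sunday is March 2 and the fourth is March 23.
1 October 2031 is a Wednesday, so the first Friday is October 3.
At the standard offset (UTC+00:30), 19:45 UTC + 0h30m = 20:15 Velove Republic standard time.
Daylight saving runs 23 March – 3 October; the standard-time date in Velove Republic, March 25, 2031, is inside that window, so Velove Republic is at UTC+01:30.
19:45 UTC + 1h30m = 21:15 Velove Republic.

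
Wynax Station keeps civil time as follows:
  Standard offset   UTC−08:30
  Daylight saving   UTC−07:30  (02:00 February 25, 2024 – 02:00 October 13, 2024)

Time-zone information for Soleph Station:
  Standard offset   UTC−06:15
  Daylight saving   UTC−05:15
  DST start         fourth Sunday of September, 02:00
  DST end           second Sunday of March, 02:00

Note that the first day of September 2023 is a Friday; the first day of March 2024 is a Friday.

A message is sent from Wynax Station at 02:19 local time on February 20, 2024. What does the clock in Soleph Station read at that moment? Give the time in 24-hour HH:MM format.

05:34

February 20, 2024 is outside the daylight-saving period (25 February – 13 October), so Wynax Station is on standard time, UTC−08:30.
02:19 Wynax Station + 8h30m = 10:49 UTC.
1 September 2023 is a Friday, so the first Sunday is September 3 and the fourth is September 24.
1 March 2024 is a Friday, so the first Sunday is March 3 and the second is March 10.
At the standard offset (UTC−06:15), 10:49 UTC − 6h15m = 04:34 Soleph Station standard time.
The standard-time date in Soleph Station, February 20, 2024, lies within the daylight-saving period (24 September 2023 – 10 March 2024), so Soleph Station is on daylight time, UTC−05:15.
10:49 UTC − 5h15m = 05:34 Soleph Station.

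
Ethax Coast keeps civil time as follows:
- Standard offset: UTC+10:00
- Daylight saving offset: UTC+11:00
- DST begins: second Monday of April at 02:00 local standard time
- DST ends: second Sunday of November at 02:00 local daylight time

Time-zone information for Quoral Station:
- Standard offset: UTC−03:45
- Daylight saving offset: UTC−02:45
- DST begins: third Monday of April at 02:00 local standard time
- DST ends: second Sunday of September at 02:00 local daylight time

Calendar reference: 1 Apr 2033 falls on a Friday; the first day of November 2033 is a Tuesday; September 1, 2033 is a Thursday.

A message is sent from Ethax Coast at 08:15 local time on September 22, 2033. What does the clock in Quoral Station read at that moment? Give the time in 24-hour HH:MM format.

1 April 2033 is a Friday, so the first Monday is April 4 and the second is April 11.
1 November 2033 is a Tuesday, so the first Sunday is November 6 and the second is November 13.
Daylight saving runs 11 April – 13 November; September 22, 2033 is inside that window, so Ethax Coast is at UTC+11:00.
08:15 Ethax Coast − 11h = 21:15 UTC (rolling into the previous day, 21 September 2033).
1 April 2033 is a Friday, so the first Monday is April 4 and the third is April 18.
1 September 2033 is a Thursday, so the first Sunday is September 4 and the second is September 11.
At the standard offset (UTC−03:45), 21:15 UTC − 3h45m = 17:30 Quoral Station standard time.
The standard-time date in Quoral Station, September 21, 2033, does not fall between 18 April and 11 September, so daylight saving is not in effect and Quoral Station is at UTC−03:45.
21:15 UTC − 3h45m = 17:30 Quoral Station.

17:30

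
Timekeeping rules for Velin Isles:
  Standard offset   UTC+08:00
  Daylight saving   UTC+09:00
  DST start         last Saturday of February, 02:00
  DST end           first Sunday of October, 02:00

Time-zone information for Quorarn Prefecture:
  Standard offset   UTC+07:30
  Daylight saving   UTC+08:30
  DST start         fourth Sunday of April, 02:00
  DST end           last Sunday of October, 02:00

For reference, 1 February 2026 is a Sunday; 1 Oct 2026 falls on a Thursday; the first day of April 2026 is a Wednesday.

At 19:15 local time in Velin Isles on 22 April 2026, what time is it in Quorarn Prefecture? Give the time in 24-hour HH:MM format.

17:45

1 February 2026 is a Sunday, so Saturdays fall on 7, 14, 21, 28; the last is February 28.
1 October 2026 is a Thursday, so the first Sunday is October 4.
22 April 2026 lies within the daylight-saving period (28 February – 4 October), so Velin Isles is on daylight time, UTC+09:00.
19:15 Velin Isles − 9h = 10:15 UTC.
1 April 2026 is a Wednesday, so the first Sunday is April 5 and the fourth is April 26.
1 October 2026 is a Thursday, so Sundays fall on 4, 11, 18, 25; the last is October 25.
At the standard offset (UTC+07:30), 10:15 UTC + 7h30m = 17:45 Quorarn Prefecture standard time.
The standard-time date in Quorarn Prefecture, 22 April 2026, does not fall between 26 April and 25 October, so daylight saving is not in effect and Quorarn Prefecture is at UTC+07:30.
10:15 UTC + 7h30m = 17:45 Quorarn Prefecture.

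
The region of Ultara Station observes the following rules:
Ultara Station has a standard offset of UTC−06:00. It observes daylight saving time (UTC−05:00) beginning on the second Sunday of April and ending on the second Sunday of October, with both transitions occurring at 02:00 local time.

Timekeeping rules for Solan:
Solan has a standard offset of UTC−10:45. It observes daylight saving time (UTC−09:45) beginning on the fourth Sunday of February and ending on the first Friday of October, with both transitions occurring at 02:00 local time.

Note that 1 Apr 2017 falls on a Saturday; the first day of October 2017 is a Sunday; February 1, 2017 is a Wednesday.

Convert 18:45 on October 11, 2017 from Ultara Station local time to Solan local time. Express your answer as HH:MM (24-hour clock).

14:00

1 April 2017 is a Saturday, so the first Sunday is April 2 and the second is April 9.
1 October 2017 is a Sunday, so the first Sunday is October 1 and the second is October 8.
Daylight saving runs 9 April – 8 October; October 11, 2017 is outside that window, so Ultara Station is on standard time at UTC−06:00.
18:45 Ultara Station + 6h = 00:45 UTC (rolling into the next day, 12 October 2017).
1 February 2017 is a Wednesday, so the first Sunday is February 5 and the fourth is February 26.
1 October 2017 is a Sunday, so the first Friday is October 6.
At the standard offset (UTC−10:45), 00:45 UTC − 10h45m = 14:00 Solan standard time (rolling into the previous day, 11 October 2017).
The standard-time date in Solan, October 11, 2017, does not fall between 26 February and 6 October, so daylight saving is not in effect and Solan is at UTC−10:45.
00:45 UTC − 10h45m = 14:00 Solan (rolling into the previous day, 11 October 2017).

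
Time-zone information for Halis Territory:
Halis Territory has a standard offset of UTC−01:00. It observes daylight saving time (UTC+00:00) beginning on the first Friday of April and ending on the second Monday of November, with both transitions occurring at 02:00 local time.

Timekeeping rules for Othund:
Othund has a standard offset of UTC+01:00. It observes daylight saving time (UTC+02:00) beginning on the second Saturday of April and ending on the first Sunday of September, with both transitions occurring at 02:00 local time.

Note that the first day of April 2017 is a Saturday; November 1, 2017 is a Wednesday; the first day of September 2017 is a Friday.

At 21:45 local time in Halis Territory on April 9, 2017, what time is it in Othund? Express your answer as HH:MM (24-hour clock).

23:45

1 April 2017 is a Saturday, so the first Friday is April 7.
1 November 2017 is a Wednesday, so the first Monday is November 6 and the second is November 13.
April 9, 2017 falls between 7 April and 13 November, so daylight saving is in effect and Halis Territory is at UTC+00:00.
21:45 Halis Territory − 0h = 21:45 UTC.
1 April 2017 is a Saturday, so the first Saturday is April 1 and the second is April 8.
1 September 2017 is a Friday, so the first Sunday is September 3.
At the standard offset (UTC+01:00), 21:45 UTC + 1h = 22:45 Othund standard time.
Daylight saving runs 8 April – 3 September; the standard-time date in Othund, April 9, 2017, is inside that window, so Othund is at UTC+02:00.
21:45 UTC + 2h = 23:45 Othund.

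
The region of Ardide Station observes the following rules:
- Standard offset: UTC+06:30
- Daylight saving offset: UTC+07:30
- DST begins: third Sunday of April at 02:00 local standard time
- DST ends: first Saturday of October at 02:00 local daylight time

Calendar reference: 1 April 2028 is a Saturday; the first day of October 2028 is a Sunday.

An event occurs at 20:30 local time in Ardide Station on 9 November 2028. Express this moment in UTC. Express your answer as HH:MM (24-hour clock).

14:00

1 April 2028 is a Saturday, so the first Sunday is April 2 and the third is April 16.
1 October 2028 is a Sunday, so the first Saturday is October 7.
9 November 2028 is outside the daylight-saving period (16 April – 7 October), so Ardide Station is on standard time, UTC+06:30.
20:30 local − 6h30m = 14:00 UTC.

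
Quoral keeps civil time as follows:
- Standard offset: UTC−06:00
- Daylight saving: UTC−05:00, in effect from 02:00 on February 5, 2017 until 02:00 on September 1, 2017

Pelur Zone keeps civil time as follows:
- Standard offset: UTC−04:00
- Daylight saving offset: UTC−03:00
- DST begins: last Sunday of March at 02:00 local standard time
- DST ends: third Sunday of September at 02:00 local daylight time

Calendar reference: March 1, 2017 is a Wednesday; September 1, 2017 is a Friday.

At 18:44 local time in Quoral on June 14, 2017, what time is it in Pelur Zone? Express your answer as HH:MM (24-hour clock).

June 14, 2017 falls between 5 February and 1 September, so daylight saving is in effect and Quoral is at UTC−05:00.
18:44 Quoral + 5h = 23:44 UTC.
1 March 2017 is a Wednesday, so Sundays fall on 5, 12, 19, 26; the last is March 26.
1 September 2017 is a Friday, so the first Sunday is September 3 and the third is September 17.
At the standard offset (UTC−04:00), 23:44 UTC − 4h = 19:44 Pelur Zone standard time.
The standard-time date in Pelur Zone, June 14, 2017, falls between 26 March and 17 September, so daylight saving is in effect and Pelur Zone is at UTC−03:00.
23:44 UTC − 3h = 20:44 Pelur Zone.

20:44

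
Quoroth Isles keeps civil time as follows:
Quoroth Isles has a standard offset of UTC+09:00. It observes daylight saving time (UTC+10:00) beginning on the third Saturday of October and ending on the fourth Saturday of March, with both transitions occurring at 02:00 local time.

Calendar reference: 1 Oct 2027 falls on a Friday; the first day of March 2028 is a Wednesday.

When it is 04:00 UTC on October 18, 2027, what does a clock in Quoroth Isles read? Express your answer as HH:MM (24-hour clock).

1 October 2027 is a Friday, so the first Saturday is October 2 and the third is October 16.
1 March 2028 is a Wednesday, so the first Saturday is March 4 and the fourth is March 25.
At the standard offset (UTC+09:00), 04:00 UTC + 9h = 13:00 Quoroth Isles standard time.
The standard-time date in Quoroth Isles, October 18, 2027, falls between 16 October 2027 and 25 March 2028, so daylight saving is in effect and Quoroth Isles is at UTC+10:00.
04:00 UTC + 10h = 14:00 local.

14:00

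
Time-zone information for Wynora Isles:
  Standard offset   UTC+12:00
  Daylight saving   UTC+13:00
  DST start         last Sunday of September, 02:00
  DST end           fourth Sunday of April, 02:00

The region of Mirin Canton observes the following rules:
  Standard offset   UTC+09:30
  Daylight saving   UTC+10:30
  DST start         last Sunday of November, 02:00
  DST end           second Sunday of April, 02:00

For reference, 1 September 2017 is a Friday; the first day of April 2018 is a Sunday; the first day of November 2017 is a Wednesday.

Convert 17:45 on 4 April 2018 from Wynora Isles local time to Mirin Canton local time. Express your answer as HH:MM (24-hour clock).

15:15

1 September 2017 is a Friday, so Sundays fall on 3, 10, 17, 24; the last is September 24.
1 April 2018 is a Sunday, so the first Sunday is April 1 and the fourth is April 22.
4 April 2018 lies within the daylight-saving period (24 September 2017 – 22 April 2018), so Wynora Isles is on daylight time, UTC+13:00.
17:45 Wynora Isles − 13h = 04:45 UTC.
1 November 2017 is a Wednesday, so Sundays fall on 5, 12, 19, 26; the last is November 26.
1 April 2018 is a Sunday, so the first Sunday is April 1 and the second is April 8.
At the standard offset (UTC+09:30), 04:45 UTC + 9h30m = 14:15 Mirin Canton standard time.
Daylight saving runs 26 November 2017 – 8 April 2018; the standard-time date in Mirin Canton, 4 April 2018, is inside that window, so Mirin Canton is at UTC+10:30.
04:45 UTC + 10h30m = 15:15 Mirin Canton.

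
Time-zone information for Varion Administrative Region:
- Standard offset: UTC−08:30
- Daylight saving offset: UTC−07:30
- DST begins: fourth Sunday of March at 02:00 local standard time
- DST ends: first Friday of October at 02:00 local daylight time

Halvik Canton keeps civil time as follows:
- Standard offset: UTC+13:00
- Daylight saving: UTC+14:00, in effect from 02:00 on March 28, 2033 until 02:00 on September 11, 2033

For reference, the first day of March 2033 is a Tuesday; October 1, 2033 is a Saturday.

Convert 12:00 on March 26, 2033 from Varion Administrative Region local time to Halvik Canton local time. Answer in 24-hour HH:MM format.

1 March 2033 is a Tuesday, so the first Sunday is March 6 and the fourth is March 27.
1 October 2033 is a Saturday, so the first Friday is October 7.
March 26, 2033 is outside the daylight-saving period (27 March – 7 October), so Varion Administrative Region is on standard time, UTC−08:30.
12:00 Varion Administrative Region + 8h30m = 20:30 UTC.
At the standard offset (UTC+13:00), 20:30 UTC + 13h = 09:30 Halvik Canton standard time (rolling into the next day, 27 March 2033).
Daylight saving runs 28 March – 11 September; the standard-time date in Halvik Canton, March 27, 2033, is outside that window, so Halvik Canton is on standard time at UTC+13:00.
20:30 UTC + 13h = 09:30 Halvik Canton (rolling into the next day, 27 March 2033).

09:30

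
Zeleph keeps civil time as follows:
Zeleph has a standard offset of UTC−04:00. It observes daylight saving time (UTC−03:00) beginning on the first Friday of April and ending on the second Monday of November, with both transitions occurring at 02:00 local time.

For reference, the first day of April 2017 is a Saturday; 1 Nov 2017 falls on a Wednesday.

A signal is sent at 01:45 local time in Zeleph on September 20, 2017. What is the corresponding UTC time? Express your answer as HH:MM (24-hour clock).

04:45

1 April 2017 is a Saturday, so the first Friday is April 7.
1 November 2017 is a Wednesday, so the first Monday is November 6 and the second is November 13.
September 20, 2017 falls between 7 April and 13 November, so daylight saving is in effect and Zeleph is at UTC−03:00.
01:45 local + 3h = 04:45 UTC.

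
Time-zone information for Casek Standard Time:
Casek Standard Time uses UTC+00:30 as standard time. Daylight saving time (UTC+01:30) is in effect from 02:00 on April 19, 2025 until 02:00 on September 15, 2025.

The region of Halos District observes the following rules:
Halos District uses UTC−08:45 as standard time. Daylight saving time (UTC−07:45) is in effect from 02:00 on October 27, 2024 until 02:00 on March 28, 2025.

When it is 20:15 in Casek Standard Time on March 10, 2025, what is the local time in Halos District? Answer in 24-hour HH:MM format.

March 10, 2025 does not fall between 19 April and 15 September, so daylight saving is not in effect and Casek Standard Time is at UTC+00:30.
20:15 Casek Standard Time − 0h30m = 19:45 UTC.
At the standard offset (UTC−08:45), 19:45 UTC − 8h45m = 11:00 Halos District standard time.
The standard-time date in Halos District, March 10, 2025, falls between 27 October 2024 and 28 March 2025, so daylight saving is in effect and Halos District is at UTC−07:45.
19:45 UTC − 7h45m = 12:00 Halos District.

12:00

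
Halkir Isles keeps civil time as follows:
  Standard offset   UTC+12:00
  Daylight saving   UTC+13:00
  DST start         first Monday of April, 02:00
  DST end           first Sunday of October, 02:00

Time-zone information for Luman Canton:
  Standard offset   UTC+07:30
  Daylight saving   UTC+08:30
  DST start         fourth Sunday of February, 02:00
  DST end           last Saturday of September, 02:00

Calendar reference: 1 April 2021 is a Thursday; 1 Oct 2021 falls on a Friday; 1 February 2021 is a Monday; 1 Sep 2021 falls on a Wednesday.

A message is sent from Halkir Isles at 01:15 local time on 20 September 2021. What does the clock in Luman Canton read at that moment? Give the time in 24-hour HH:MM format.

1 April 2021 is a Thursday, so the first Monday is April 5.
1 October 2021 is a Friday, so the first Sunday is October 3.
20 September 2021 falls between 5 April and 3 October, so daylight saving is in effect and Halkir Isles is at UTC+13:00.
01:15 Halkir Isles − 13h = 12:15 UTC (rolling into the previous day, 19 September 2021).
1 February 2021 is a Monday, so the first Sunday is February 7 and the fourth is February 28.
1 September 2021 is a Wednesday, so Saturdays fall on 4, 11, 18, 25; the last is September 25.
At the standard offset (UTC+07:30), 12:15 UTC + 7h30m = 19:45 Luman Canton standard time.
Daylight saving runs 28 February – 25 September; the standard-time date in Luman Canton, 19 September 2021, is inside that window, so Luman Canton is at UTC+08:30.
12:15 UTC + 8h30m = 20:45 Luman Canton.

20:45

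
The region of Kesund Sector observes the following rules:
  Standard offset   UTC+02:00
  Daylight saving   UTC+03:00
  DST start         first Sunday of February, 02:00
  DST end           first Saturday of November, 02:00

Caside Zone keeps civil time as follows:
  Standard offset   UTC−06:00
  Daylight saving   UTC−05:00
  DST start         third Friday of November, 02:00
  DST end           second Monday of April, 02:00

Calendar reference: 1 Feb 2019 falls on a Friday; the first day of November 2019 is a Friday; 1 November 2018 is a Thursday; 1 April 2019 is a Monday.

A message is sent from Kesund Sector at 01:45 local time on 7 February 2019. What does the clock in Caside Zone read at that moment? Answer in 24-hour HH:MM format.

17:45

1 February 2019 is a Friday, so the first Sunday is February 3.
1 November 2019 is a Friday, so the first Saturday is November 2.
7 February 2019 lies within the daylight-saving period (3 February – 2 November), so Kesund Sector is on daylight time, UTC+03:00.
01:45 Kesund Sector − 3h = 22:45 UTC (rolling into the previous day, 6 February 2019).
1 November 2018 is a Thursday, so the first Friday is November 2 and the third is November 16.
1 April 2019 is a Monday, so the first Monday is April 1 and the second is April 8.
At the standard offset (UTC−06:00), 22:45 UTC − 6h = 16:45 Caside Zone standard time.
The standard-time date in Caside Zone, 6 February 2019, lies within the daylight-saving period (16 November 2018 – 8 April 2019), so Caside Zone is on daylight time, UTC−05:00.
22:45 UTC − 5h = 17:45 Caside Zone.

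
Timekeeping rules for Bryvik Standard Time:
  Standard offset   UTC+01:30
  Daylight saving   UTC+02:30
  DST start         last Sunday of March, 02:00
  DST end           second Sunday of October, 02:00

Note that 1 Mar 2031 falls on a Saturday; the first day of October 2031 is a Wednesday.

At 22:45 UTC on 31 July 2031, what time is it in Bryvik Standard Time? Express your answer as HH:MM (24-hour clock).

1 March 2031 is a Saturday, so Sundays fall on 2, 9, 16, 23, 30; the last is March 30.
1 October 2031 is a Wednesday, so the first Sunday is October 5 and the second is October 12.
At the standard offset (UTC+01:30), 22:45 UTC + 1h30m = 00:15 Bryvik Standard Time standard time (rolling into the next day, 1 August 2031).
Daylight saving runs 30 March – 12 October; the standard-time date in Bryvik Standard Time, 1 August 2031, is inside that window, so Bryvik Standard Time is at UTC+02:30.
22:45 UTC + 2h30m = 01:15 local (rolling into the next day, 1 August 2031).

01:15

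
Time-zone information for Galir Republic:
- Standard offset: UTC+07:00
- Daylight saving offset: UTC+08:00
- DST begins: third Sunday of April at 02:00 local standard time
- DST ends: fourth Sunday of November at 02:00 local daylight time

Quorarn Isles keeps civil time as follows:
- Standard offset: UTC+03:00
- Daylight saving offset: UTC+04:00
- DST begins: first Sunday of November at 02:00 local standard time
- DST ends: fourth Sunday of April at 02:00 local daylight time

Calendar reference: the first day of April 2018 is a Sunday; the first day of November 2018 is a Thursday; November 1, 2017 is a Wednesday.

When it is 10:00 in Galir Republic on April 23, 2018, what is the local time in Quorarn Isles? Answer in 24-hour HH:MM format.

1 April 2018 is a Sunday, so the first Sunday is April 1 and the third is April 15.
1 November 2018 is a Thursday, so the first Sunday is November 4 and the fourth is November 25.
Daylight saving runs 15 April – 25 November; April 23, 2018 is inside that window, so Galir Republic is at UTC+08:00.
10:00 Galir Republic − 8h = 02:00 UTC.
1 November 2017 is a Wednesday, so the first Sunday is November 5.
1 April 2018 is a Sunday, so the first Sunday is April 1 and the fourth is April 22.
At the standard offset (UTC+03:00), 02:00 UTC + 3h = 05:00 Quorarn Isles standard time.
The standard-time date in Quorarn Isles, April 23, 2018, does not fall between 5 November 2017 and 22 April 2018, so daylight saving is not in effect and Quorarn Isles is at UTC+03:00.
02:00 UTC + 3h = 05:00 Quorarn Isles.

05:00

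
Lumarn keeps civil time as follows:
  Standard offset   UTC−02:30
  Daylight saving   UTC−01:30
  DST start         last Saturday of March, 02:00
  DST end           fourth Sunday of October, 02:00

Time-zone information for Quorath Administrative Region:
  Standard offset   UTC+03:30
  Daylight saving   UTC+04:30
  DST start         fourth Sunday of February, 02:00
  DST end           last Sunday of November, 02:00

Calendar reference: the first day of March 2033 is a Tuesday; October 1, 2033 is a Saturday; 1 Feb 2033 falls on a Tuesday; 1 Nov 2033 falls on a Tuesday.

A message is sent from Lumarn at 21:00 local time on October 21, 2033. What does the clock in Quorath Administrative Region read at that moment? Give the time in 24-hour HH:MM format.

1 March 2033 is a Tuesday, so Saturdays fall on 5, 12, 19, 26; the last is March 26.
1 October 2033 is a Saturday, so the first Sunday is October 2 and the fourth is October 23.
October 21, 2033 falls between 26 March and 23 October, so daylight saving is in effect and Lumarn is at UTC−01:30.
21:00 Lumarn + 1h30m = 22:30 UTC.
1 February 2033 is a Tuesday, so the first Sunday is February 6 and the fourth is February 27.
1 November 2033 is a Tuesday, so Sundays fall on 6, 13, 20, 27; the last is November 27.
At the standard offset (UTC+03:30), 22:30 UTC + 3h30m = 02:00 Quorath Administrative Region standard time (rolling into the next day, 22 October 2033).
The standard-time date in Quorath Administrative Region, October 22, 2033, falls between 27 February and 27 November, so daylight saving is in effect and Quorath Administrative Region is at UTC+04:30.
22:30 UTC + 4h30m = 03:00 Quorath Administrative Region (rolling into the next day, 22 October 2033).

03:00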